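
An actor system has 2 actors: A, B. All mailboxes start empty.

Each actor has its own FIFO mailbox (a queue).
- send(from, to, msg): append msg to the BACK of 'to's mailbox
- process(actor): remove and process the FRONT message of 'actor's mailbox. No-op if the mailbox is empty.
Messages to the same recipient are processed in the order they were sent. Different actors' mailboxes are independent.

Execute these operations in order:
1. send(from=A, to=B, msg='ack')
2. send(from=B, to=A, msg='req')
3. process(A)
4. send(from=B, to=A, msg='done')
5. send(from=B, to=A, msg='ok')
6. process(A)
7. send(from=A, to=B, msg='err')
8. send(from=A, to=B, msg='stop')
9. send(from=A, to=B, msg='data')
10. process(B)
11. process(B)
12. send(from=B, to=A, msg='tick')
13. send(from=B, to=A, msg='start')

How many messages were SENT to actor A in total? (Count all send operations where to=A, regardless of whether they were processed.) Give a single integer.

Answer: 5

Derivation:
After 1 (send(from=A, to=B, msg='ack')): A:[] B:[ack]
After 2 (send(from=B, to=A, msg='req')): A:[req] B:[ack]
After 3 (process(A)): A:[] B:[ack]
After 4 (send(from=B, to=A, msg='done')): A:[done] B:[ack]
After 5 (send(from=B, to=A, msg='ok')): A:[done,ok] B:[ack]
After 6 (process(A)): A:[ok] B:[ack]
After 7 (send(from=A, to=B, msg='err')): A:[ok] B:[ack,err]
After 8 (send(from=A, to=B, msg='stop')): A:[ok] B:[ack,err,stop]
After 9 (send(from=A, to=B, msg='data')): A:[ok] B:[ack,err,stop,data]
After 10 (process(B)): A:[ok] B:[err,stop,data]
After 11 (process(B)): A:[ok] B:[stop,data]
After 12 (send(from=B, to=A, msg='tick')): A:[ok,tick] B:[stop,data]
After 13 (send(from=B, to=A, msg='start')): A:[ok,tick,start] B:[stop,data]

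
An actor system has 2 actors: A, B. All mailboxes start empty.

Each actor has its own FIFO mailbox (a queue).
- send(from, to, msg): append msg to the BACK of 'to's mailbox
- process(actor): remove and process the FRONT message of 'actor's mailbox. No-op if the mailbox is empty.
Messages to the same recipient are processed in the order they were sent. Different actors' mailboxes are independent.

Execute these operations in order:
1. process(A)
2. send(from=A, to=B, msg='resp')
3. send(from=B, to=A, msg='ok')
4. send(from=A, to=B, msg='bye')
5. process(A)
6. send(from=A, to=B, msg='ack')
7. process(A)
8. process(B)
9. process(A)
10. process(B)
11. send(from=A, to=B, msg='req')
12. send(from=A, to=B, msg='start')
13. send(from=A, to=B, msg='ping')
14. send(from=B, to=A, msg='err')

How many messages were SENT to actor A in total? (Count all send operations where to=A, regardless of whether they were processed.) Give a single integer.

After 1 (process(A)): A:[] B:[]
After 2 (send(from=A, to=B, msg='resp')): A:[] B:[resp]
After 3 (send(from=B, to=A, msg='ok')): A:[ok] B:[resp]
After 4 (send(from=A, to=B, msg='bye')): A:[ok] B:[resp,bye]
After 5 (process(A)): A:[] B:[resp,bye]
After 6 (send(from=A, to=B, msg='ack')): A:[] B:[resp,bye,ack]
After 7 (process(A)): A:[] B:[resp,bye,ack]
After 8 (process(B)): A:[] B:[bye,ack]
After 9 (process(A)): A:[] B:[bye,ack]
After 10 (process(B)): A:[] B:[ack]
After 11 (send(from=A, to=B, msg='req')): A:[] B:[ack,req]
After 12 (send(from=A, to=B, msg='start')): A:[] B:[ack,req,start]
After 13 (send(from=A, to=B, msg='ping')): A:[] B:[ack,req,start,ping]
After 14 (send(from=B, to=A, msg='err')): A:[err] B:[ack,req,start,ping]

Answer: 2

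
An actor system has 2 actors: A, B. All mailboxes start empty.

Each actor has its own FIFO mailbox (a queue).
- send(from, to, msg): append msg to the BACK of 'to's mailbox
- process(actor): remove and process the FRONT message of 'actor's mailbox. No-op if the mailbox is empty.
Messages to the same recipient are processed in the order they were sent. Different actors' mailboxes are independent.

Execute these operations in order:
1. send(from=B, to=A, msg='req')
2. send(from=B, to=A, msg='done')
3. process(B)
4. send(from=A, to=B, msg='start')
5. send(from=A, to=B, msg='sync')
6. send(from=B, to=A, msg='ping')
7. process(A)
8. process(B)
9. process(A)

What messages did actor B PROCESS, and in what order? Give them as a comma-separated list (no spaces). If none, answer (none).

Answer: start

Derivation:
After 1 (send(from=B, to=A, msg='req')): A:[req] B:[]
After 2 (send(from=B, to=A, msg='done')): A:[req,done] B:[]
After 3 (process(B)): A:[req,done] B:[]
After 4 (send(from=A, to=B, msg='start')): A:[req,done] B:[start]
After 5 (send(from=A, to=B, msg='sync')): A:[req,done] B:[start,sync]
After 6 (send(from=B, to=A, msg='ping')): A:[req,done,ping] B:[start,sync]
After 7 (process(A)): A:[done,ping] B:[start,sync]
After 8 (process(B)): A:[done,ping] B:[sync]
After 9 (process(A)): A:[ping] B:[sync]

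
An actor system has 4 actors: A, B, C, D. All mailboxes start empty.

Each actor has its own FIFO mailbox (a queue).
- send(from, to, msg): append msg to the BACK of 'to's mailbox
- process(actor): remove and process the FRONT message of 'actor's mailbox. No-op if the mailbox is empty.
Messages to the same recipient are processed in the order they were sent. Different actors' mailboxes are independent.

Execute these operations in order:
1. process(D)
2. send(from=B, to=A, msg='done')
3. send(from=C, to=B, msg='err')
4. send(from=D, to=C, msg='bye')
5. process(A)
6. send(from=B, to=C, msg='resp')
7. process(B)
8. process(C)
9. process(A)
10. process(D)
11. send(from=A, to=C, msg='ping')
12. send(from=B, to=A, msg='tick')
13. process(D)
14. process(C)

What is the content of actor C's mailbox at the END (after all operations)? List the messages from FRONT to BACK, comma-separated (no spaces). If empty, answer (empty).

After 1 (process(D)): A:[] B:[] C:[] D:[]
After 2 (send(from=B, to=A, msg='done')): A:[done] B:[] C:[] D:[]
After 3 (send(from=C, to=B, msg='err')): A:[done] B:[err] C:[] D:[]
After 4 (send(from=D, to=C, msg='bye')): A:[done] B:[err] C:[bye] D:[]
After 5 (process(A)): A:[] B:[err] C:[bye] D:[]
After 6 (send(from=B, to=C, msg='resp')): A:[] B:[err] C:[bye,resp] D:[]
After 7 (process(B)): A:[] B:[] C:[bye,resp] D:[]
After 8 (process(C)): A:[] B:[] C:[resp] D:[]
After 9 (process(A)): A:[] B:[] C:[resp] D:[]
After 10 (process(D)): A:[] B:[] C:[resp] D:[]
After 11 (send(from=A, to=C, msg='ping')): A:[] B:[] C:[resp,ping] D:[]
After 12 (send(from=B, to=A, msg='tick')): A:[tick] B:[] C:[resp,ping] D:[]
After 13 (process(D)): A:[tick] B:[] C:[resp,ping] D:[]
After 14 (process(C)): A:[tick] B:[] C:[ping] D:[]

Answer: ping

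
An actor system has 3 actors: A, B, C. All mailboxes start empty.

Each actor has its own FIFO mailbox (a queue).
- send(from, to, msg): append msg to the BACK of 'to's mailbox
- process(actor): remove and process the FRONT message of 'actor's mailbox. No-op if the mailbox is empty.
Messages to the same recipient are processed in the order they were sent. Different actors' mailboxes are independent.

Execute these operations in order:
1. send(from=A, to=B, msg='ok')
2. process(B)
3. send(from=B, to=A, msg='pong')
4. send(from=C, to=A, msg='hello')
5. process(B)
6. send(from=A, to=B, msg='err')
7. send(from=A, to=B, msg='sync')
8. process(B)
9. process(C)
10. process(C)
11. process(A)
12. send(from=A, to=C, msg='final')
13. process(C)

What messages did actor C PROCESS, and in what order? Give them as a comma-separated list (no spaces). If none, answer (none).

Answer: final

Derivation:
After 1 (send(from=A, to=B, msg='ok')): A:[] B:[ok] C:[]
After 2 (process(B)): A:[] B:[] C:[]
After 3 (send(from=B, to=A, msg='pong')): A:[pong] B:[] C:[]
After 4 (send(from=C, to=A, msg='hello')): A:[pong,hello] B:[] C:[]
After 5 (process(B)): A:[pong,hello] B:[] C:[]
After 6 (send(from=A, to=B, msg='err')): A:[pong,hello] B:[err] C:[]
After 7 (send(from=A, to=B, msg='sync')): A:[pong,hello] B:[err,sync] C:[]
After 8 (process(B)): A:[pong,hello] B:[sync] C:[]
After 9 (process(C)): A:[pong,hello] B:[sync] C:[]
After 10 (process(C)): A:[pong,hello] B:[sync] C:[]
After 11 (process(A)): A:[hello] B:[sync] C:[]
After 12 (send(from=A, to=C, msg='final')): A:[hello] B:[sync] C:[final]
After 13 (process(C)): A:[hello] B:[sync] C:[]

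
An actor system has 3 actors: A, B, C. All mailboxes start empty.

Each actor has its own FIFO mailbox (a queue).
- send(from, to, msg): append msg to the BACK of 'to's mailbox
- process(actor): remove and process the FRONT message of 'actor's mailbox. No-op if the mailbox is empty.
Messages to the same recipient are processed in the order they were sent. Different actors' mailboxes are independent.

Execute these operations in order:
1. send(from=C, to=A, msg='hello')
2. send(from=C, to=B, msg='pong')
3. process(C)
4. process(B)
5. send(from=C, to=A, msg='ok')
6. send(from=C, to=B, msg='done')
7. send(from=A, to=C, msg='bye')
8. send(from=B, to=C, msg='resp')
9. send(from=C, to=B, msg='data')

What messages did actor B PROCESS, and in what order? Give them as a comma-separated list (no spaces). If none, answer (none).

After 1 (send(from=C, to=A, msg='hello')): A:[hello] B:[] C:[]
After 2 (send(from=C, to=B, msg='pong')): A:[hello] B:[pong] C:[]
After 3 (process(C)): A:[hello] B:[pong] C:[]
After 4 (process(B)): A:[hello] B:[] C:[]
After 5 (send(from=C, to=A, msg='ok')): A:[hello,ok] B:[] C:[]
After 6 (send(from=C, to=B, msg='done')): A:[hello,ok] B:[done] C:[]
After 7 (send(from=A, to=C, msg='bye')): A:[hello,ok] B:[done] C:[bye]
After 8 (send(from=B, to=C, msg='resp')): A:[hello,ok] B:[done] C:[bye,resp]
After 9 (send(from=C, to=B, msg='data')): A:[hello,ok] B:[done,data] C:[bye,resp]

Answer: pong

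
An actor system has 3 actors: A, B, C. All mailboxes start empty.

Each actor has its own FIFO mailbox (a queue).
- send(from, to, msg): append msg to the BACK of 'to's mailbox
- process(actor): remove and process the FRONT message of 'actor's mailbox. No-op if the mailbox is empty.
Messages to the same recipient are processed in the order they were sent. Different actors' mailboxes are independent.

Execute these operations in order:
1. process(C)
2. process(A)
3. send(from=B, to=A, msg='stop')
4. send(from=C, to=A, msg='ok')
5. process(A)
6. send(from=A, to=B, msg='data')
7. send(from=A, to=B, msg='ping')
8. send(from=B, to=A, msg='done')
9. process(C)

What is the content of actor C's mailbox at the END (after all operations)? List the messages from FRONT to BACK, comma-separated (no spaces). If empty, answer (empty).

Answer: (empty)

Derivation:
After 1 (process(C)): A:[] B:[] C:[]
After 2 (process(A)): A:[] B:[] C:[]
After 3 (send(from=B, to=A, msg='stop')): A:[stop] B:[] C:[]
After 4 (send(from=C, to=A, msg='ok')): A:[stop,ok] B:[] C:[]
After 5 (process(A)): A:[ok] B:[] C:[]
After 6 (send(from=A, to=B, msg='data')): A:[ok] B:[data] C:[]
After 7 (send(from=A, to=B, msg='ping')): A:[ok] B:[data,ping] C:[]
After 8 (send(from=B, to=A, msg='done')): A:[ok,done] B:[data,ping] C:[]
After 9 (process(C)): A:[ok,done] B:[data,ping] C:[]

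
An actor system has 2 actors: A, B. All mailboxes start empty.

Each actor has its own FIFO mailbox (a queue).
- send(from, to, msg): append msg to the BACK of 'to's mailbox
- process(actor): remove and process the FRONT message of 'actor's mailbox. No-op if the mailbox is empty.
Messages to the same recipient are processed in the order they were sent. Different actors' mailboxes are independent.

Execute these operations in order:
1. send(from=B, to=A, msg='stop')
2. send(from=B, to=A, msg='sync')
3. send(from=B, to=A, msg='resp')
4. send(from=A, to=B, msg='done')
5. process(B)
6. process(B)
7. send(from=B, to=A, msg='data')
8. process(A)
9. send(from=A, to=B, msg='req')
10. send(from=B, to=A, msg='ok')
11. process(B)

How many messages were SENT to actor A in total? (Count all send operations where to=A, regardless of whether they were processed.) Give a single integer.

After 1 (send(from=B, to=A, msg='stop')): A:[stop] B:[]
After 2 (send(from=B, to=A, msg='sync')): A:[stop,sync] B:[]
After 3 (send(from=B, to=A, msg='resp')): A:[stop,sync,resp] B:[]
After 4 (send(from=A, to=B, msg='done')): A:[stop,sync,resp] B:[done]
After 5 (process(B)): A:[stop,sync,resp] B:[]
After 6 (process(B)): A:[stop,sync,resp] B:[]
After 7 (send(from=B, to=A, msg='data')): A:[stop,sync,resp,data] B:[]
After 8 (process(A)): A:[sync,resp,data] B:[]
After 9 (send(from=A, to=B, msg='req')): A:[sync,resp,data] B:[req]
After 10 (send(from=B, to=A, msg='ok')): A:[sync,resp,data,ok] B:[req]
After 11 (process(B)): A:[sync,resp,data,ok] B:[]

Answer: 5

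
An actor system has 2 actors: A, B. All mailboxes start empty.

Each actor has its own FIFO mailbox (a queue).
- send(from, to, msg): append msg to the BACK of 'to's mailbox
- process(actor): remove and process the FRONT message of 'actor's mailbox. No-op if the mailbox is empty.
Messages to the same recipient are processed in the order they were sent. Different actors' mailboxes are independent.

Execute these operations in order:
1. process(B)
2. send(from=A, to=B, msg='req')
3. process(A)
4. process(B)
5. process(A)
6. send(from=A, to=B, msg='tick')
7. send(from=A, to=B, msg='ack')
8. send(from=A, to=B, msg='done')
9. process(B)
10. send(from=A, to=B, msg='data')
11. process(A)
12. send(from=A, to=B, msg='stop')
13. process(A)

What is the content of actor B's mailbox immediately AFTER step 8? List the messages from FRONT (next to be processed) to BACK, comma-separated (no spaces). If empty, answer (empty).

After 1 (process(B)): A:[] B:[]
After 2 (send(from=A, to=B, msg='req')): A:[] B:[req]
After 3 (process(A)): A:[] B:[req]
After 4 (process(B)): A:[] B:[]
After 5 (process(A)): A:[] B:[]
After 6 (send(from=A, to=B, msg='tick')): A:[] B:[tick]
After 7 (send(from=A, to=B, msg='ack')): A:[] B:[tick,ack]
After 8 (send(from=A, to=B, msg='done')): A:[] B:[tick,ack,done]

tick,ack,done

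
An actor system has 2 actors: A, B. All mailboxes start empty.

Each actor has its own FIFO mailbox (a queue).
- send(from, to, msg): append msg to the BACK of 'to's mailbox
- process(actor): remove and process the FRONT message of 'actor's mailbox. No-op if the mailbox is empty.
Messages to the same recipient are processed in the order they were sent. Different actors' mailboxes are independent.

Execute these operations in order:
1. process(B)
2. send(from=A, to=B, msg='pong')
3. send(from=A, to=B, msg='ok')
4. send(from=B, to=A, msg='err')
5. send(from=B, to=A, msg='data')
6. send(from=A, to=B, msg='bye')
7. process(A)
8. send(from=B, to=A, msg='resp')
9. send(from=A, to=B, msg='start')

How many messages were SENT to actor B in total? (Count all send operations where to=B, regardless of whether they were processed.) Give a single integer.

After 1 (process(B)): A:[] B:[]
After 2 (send(from=A, to=B, msg='pong')): A:[] B:[pong]
After 3 (send(from=A, to=B, msg='ok')): A:[] B:[pong,ok]
After 4 (send(from=B, to=A, msg='err')): A:[err] B:[pong,ok]
After 5 (send(from=B, to=A, msg='data')): A:[err,data] B:[pong,ok]
After 6 (send(from=A, to=B, msg='bye')): A:[err,data] B:[pong,ok,bye]
After 7 (process(A)): A:[data] B:[pong,ok,bye]
After 8 (send(from=B, to=A, msg='resp')): A:[data,resp] B:[pong,ok,bye]
After 9 (send(from=A, to=B, msg='start')): A:[data,resp] B:[pong,ok,bye,start]

Answer: 4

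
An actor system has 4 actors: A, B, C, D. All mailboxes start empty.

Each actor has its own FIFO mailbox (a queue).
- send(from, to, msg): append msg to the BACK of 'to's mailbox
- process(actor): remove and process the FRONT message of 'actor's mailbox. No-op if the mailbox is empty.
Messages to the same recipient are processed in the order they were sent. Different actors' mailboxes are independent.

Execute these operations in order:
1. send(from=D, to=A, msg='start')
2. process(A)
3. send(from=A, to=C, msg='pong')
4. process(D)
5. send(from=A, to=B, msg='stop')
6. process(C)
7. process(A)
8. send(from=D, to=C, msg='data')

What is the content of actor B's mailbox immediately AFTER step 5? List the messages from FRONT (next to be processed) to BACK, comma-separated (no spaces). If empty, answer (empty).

After 1 (send(from=D, to=A, msg='start')): A:[start] B:[] C:[] D:[]
After 2 (process(A)): A:[] B:[] C:[] D:[]
After 3 (send(from=A, to=C, msg='pong')): A:[] B:[] C:[pong] D:[]
After 4 (process(D)): A:[] B:[] C:[pong] D:[]
After 5 (send(from=A, to=B, msg='stop')): A:[] B:[stop] C:[pong] D:[]

stop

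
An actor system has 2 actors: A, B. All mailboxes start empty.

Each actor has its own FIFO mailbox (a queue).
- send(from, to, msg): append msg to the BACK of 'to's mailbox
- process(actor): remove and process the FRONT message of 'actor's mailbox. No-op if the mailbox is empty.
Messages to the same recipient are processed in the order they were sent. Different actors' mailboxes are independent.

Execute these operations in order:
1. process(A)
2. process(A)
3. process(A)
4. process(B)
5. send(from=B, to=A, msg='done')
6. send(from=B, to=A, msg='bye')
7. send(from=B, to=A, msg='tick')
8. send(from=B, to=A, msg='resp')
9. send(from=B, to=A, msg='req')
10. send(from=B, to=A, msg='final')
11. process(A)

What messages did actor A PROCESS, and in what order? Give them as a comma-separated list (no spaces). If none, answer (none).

Answer: done

Derivation:
After 1 (process(A)): A:[] B:[]
After 2 (process(A)): A:[] B:[]
After 3 (process(A)): A:[] B:[]
After 4 (process(B)): A:[] B:[]
After 5 (send(from=B, to=A, msg='done')): A:[done] B:[]
After 6 (send(from=B, to=A, msg='bye')): A:[done,bye] B:[]
After 7 (send(from=B, to=A, msg='tick')): A:[done,bye,tick] B:[]
After 8 (send(from=B, to=A, msg='resp')): A:[done,bye,tick,resp] B:[]
After 9 (send(from=B, to=A, msg='req')): A:[done,bye,tick,resp,req] B:[]
After 10 (send(from=B, to=A, msg='final')): A:[done,bye,tick,resp,req,final] B:[]
After 11 (process(A)): A:[bye,tick,resp,req,final] B:[]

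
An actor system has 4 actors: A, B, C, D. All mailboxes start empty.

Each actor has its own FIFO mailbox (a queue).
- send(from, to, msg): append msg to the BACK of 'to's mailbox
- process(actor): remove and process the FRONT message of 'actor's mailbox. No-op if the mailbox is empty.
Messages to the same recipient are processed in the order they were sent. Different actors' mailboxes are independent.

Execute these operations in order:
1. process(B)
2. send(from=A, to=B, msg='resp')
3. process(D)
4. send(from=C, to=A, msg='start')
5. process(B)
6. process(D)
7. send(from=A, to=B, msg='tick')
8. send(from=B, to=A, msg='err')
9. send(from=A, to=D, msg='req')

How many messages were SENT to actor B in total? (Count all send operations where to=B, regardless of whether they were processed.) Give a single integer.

After 1 (process(B)): A:[] B:[] C:[] D:[]
After 2 (send(from=A, to=B, msg='resp')): A:[] B:[resp] C:[] D:[]
After 3 (process(D)): A:[] B:[resp] C:[] D:[]
After 4 (send(from=C, to=A, msg='start')): A:[start] B:[resp] C:[] D:[]
After 5 (process(B)): A:[start] B:[] C:[] D:[]
After 6 (process(D)): A:[start] B:[] C:[] D:[]
After 7 (send(from=A, to=B, msg='tick')): A:[start] B:[tick] C:[] D:[]
After 8 (send(from=B, to=A, msg='err')): A:[start,err] B:[tick] C:[] D:[]
After 9 (send(from=A, to=D, msg='req')): A:[start,err] B:[tick] C:[] D:[req]

Answer: 2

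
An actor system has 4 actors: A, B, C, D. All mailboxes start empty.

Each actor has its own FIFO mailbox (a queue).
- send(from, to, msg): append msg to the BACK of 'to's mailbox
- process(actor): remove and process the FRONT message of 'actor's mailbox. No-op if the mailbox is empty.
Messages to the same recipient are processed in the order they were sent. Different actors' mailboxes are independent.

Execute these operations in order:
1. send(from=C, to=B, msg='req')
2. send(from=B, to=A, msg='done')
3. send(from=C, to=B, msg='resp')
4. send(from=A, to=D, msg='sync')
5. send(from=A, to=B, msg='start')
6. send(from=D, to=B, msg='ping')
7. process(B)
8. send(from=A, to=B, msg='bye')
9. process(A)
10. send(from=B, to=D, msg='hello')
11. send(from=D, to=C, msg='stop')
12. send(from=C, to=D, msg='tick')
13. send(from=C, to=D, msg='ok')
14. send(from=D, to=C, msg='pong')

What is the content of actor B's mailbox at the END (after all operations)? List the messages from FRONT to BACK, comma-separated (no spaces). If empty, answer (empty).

After 1 (send(from=C, to=B, msg='req')): A:[] B:[req] C:[] D:[]
After 2 (send(from=B, to=A, msg='done')): A:[done] B:[req] C:[] D:[]
After 3 (send(from=C, to=B, msg='resp')): A:[done] B:[req,resp] C:[] D:[]
After 4 (send(from=A, to=D, msg='sync')): A:[done] B:[req,resp] C:[] D:[sync]
After 5 (send(from=A, to=B, msg='start')): A:[done] B:[req,resp,start] C:[] D:[sync]
After 6 (send(from=D, to=B, msg='ping')): A:[done] B:[req,resp,start,ping] C:[] D:[sync]
After 7 (process(B)): A:[done] B:[resp,start,ping] C:[] D:[sync]
After 8 (send(from=A, to=B, msg='bye')): A:[done] B:[resp,start,ping,bye] C:[] D:[sync]
After 9 (process(A)): A:[] B:[resp,start,ping,bye] C:[] D:[sync]
After 10 (send(from=B, to=D, msg='hello')): A:[] B:[resp,start,ping,bye] C:[] D:[sync,hello]
After 11 (send(from=D, to=C, msg='stop')): A:[] B:[resp,start,ping,bye] C:[stop] D:[sync,hello]
After 12 (send(from=C, to=D, msg='tick')): A:[] B:[resp,start,ping,bye] C:[stop] D:[sync,hello,tick]
After 13 (send(from=C, to=D, msg='ok')): A:[] B:[resp,start,ping,bye] C:[stop] D:[sync,hello,tick,ok]
After 14 (send(from=D, to=C, msg='pong')): A:[] B:[resp,start,ping,bye] C:[stop,pong] D:[sync,hello,tick,ok]

Answer: resp,start,ping,bye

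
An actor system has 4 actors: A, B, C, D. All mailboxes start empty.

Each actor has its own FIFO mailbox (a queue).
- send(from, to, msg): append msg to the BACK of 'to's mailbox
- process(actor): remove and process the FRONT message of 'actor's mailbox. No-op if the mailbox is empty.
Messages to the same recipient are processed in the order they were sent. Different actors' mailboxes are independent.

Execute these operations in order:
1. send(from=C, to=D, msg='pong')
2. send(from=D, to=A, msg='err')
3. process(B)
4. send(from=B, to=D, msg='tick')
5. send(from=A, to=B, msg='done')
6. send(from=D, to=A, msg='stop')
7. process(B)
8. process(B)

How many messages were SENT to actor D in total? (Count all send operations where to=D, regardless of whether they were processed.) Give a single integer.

After 1 (send(from=C, to=D, msg='pong')): A:[] B:[] C:[] D:[pong]
After 2 (send(from=D, to=A, msg='err')): A:[err] B:[] C:[] D:[pong]
After 3 (process(B)): A:[err] B:[] C:[] D:[pong]
After 4 (send(from=B, to=D, msg='tick')): A:[err] B:[] C:[] D:[pong,tick]
After 5 (send(from=A, to=B, msg='done')): A:[err] B:[done] C:[] D:[pong,tick]
After 6 (send(from=D, to=A, msg='stop')): A:[err,stop] B:[done] C:[] D:[pong,tick]
After 7 (process(B)): A:[err,stop] B:[] C:[] D:[pong,tick]
After 8 (process(B)): A:[err,stop] B:[] C:[] D:[pong,tick]

Answer: 2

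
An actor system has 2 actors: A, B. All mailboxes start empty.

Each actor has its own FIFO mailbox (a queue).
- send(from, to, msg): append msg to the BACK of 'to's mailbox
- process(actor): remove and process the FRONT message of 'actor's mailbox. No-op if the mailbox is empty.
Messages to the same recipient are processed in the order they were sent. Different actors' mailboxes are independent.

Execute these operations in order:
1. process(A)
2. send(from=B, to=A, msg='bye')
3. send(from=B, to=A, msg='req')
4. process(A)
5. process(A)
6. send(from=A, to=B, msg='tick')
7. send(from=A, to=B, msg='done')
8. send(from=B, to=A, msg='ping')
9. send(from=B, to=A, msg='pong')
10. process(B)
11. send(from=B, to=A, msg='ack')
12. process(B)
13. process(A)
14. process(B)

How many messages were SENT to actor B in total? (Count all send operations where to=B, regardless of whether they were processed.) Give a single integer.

Answer: 2

Derivation:
After 1 (process(A)): A:[] B:[]
After 2 (send(from=B, to=A, msg='bye')): A:[bye] B:[]
After 3 (send(from=B, to=A, msg='req')): A:[bye,req] B:[]
After 4 (process(A)): A:[req] B:[]
After 5 (process(A)): A:[] B:[]
After 6 (send(from=A, to=B, msg='tick')): A:[] B:[tick]
After 7 (send(from=A, to=B, msg='done')): A:[] B:[tick,done]
After 8 (send(from=B, to=A, msg='ping')): A:[ping] B:[tick,done]
After 9 (send(from=B, to=A, msg='pong')): A:[ping,pong] B:[tick,done]
After 10 (process(B)): A:[ping,pong] B:[done]
After 11 (send(from=B, to=A, msg='ack')): A:[ping,pong,ack] B:[done]
After 12 (process(B)): A:[ping,pong,ack] B:[]
After 13 (process(A)): A:[pong,ack] B:[]
After 14 (process(B)): A:[pong,ack] B:[]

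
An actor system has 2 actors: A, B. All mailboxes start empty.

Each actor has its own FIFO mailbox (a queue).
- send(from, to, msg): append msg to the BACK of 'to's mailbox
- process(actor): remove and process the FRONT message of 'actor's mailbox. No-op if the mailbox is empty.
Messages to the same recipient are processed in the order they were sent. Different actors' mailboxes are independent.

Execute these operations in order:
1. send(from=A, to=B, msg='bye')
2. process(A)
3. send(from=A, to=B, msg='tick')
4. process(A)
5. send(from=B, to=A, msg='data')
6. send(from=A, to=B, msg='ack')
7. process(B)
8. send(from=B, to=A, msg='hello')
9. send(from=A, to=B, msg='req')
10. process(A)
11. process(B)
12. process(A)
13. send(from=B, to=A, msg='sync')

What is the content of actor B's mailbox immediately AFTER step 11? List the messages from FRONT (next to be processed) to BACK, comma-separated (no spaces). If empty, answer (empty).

After 1 (send(from=A, to=B, msg='bye')): A:[] B:[bye]
After 2 (process(A)): A:[] B:[bye]
After 3 (send(from=A, to=B, msg='tick')): A:[] B:[bye,tick]
After 4 (process(A)): A:[] B:[bye,tick]
After 5 (send(from=B, to=A, msg='data')): A:[data] B:[bye,tick]
After 6 (send(from=A, to=B, msg='ack')): A:[data] B:[bye,tick,ack]
After 7 (process(B)): A:[data] B:[tick,ack]
After 8 (send(from=B, to=A, msg='hello')): A:[data,hello] B:[tick,ack]
After 9 (send(from=A, to=B, msg='req')): A:[data,hello] B:[tick,ack,req]
After 10 (process(A)): A:[hello] B:[tick,ack,req]
After 11 (process(B)): A:[hello] B:[ack,req]

ack,req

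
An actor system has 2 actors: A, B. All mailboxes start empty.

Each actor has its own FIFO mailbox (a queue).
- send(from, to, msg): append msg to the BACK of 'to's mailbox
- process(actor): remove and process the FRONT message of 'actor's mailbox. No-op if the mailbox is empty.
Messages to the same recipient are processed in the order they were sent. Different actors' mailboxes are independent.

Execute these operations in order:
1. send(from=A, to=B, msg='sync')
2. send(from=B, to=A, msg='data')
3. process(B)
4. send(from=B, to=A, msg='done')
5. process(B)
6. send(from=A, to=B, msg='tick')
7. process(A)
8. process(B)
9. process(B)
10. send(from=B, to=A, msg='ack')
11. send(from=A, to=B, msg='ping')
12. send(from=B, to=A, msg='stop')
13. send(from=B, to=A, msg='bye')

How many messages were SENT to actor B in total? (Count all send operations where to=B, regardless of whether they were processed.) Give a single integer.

Answer: 3

Derivation:
After 1 (send(from=A, to=B, msg='sync')): A:[] B:[sync]
After 2 (send(from=B, to=A, msg='data')): A:[data] B:[sync]
After 3 (process(B)): A:[data] B:[]
After 4 (send(from=B, to=A, msg='done')): A:[data,done] B:[]
After 5 (process(B)): A:[data,done] B:[]
After 6 (send(from=A, to=B, msg='tick')): A:[data,done] B:[tick]
After 7 (process(A)): A:[done] B:[tick]
After 8 (process(B)): A:[done] B:[]
After 9 (process(B)): A:[done] B:[]
After 10 (send(from=B, to=A, msg='ack')): A:[done,ack] B:[]
After 11 (send(from=A, to=B, msg='ping')): A:[done,ack] B:[ping]
After 12 (send(from=B, to=A, msg='stop')): A:[done,ack,stop] B:[ping]
After 13 (send(from=B, to=A, msg='bye')): A:[done,ack,stop,bye] B:[ping]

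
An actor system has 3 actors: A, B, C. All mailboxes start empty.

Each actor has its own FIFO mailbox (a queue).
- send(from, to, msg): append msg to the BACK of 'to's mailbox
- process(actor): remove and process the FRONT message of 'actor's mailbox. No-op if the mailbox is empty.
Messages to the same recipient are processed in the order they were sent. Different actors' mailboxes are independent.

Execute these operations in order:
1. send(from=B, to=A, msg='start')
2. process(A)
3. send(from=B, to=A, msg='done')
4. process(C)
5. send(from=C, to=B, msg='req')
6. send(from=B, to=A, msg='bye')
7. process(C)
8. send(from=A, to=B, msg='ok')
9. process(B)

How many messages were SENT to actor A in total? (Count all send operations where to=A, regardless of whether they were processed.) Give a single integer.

After 1 (send(from=B, to=A, msg='start')): A:[start] B:[] C:[]
After 2 (process(A)): A:[] B:[] C:[]
After 3 (send(from=B, to=A, msg='done')): A:[done] B:[] C:[]
After 4 (process(C)): A:[done] B:[] C:[]
After 5 (send(from=C, to=B, msg='req')): A:[done] B:[req] C:[]
After 6 (send(from=B, to=A, msg='bye')): A:[done,bye] B:[req] C:[]
After 7 (process(C)): A:[done,bye] B:[req] C:[]
After 8 (send(from=A, to=B, msg='ok')): A:[done,bye] B:[req,ok] C:[]
After 9 (process(B)): A:[done,bye] B:[ok] C:[]

Answer: 3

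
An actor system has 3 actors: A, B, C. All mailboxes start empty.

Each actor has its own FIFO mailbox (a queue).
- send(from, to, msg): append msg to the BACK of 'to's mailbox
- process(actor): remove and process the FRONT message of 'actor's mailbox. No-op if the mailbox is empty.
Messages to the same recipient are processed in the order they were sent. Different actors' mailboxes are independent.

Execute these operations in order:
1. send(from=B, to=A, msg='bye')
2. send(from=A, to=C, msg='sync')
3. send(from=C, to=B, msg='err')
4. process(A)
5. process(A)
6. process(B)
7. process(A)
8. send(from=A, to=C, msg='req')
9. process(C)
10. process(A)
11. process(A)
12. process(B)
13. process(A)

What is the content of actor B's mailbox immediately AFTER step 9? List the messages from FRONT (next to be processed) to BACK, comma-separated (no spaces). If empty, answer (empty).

After 1 (send(from=B, to=A, msg='bye')): A:[bye] B:[] C:[]
After 2 (send(from=A, to=C, msg='sync')): A:[bye] B:[] C:[sync]
After 3 (send(from=C, to=B, msg='err')): A:[bye] B:[err] C:[sync]
After 4 (process(A)): A:[] B:[err] C:[sync]
After 5 (process(A)): A:[] B:[err] C:[sync]
After 6 (process(B)): A:[] B:[] C:[sync]
After 7 (process(A)): A:[] B:[] C:[sync]
After 8 (send(from=A, to=C, msg='req')): A:[] B:[] C:[sync,req]
After 9 (process(C)): A:[] B:[] C:[req]

(empty)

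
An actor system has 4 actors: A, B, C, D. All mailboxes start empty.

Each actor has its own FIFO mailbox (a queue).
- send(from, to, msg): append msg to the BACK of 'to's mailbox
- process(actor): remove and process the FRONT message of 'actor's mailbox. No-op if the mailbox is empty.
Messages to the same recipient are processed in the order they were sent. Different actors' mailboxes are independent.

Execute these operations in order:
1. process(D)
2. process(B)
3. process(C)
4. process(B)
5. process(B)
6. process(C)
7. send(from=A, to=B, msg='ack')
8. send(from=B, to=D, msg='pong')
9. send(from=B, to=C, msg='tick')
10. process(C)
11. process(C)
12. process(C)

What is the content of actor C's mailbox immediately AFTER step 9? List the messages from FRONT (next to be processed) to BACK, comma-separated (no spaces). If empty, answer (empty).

After 1 (process(D)): A:[] B:[] C:[] D:[]
After 2 (process(B)): A:[] B:[] C:[] D:[]
After 3 (process(C)): A:[] B:[] C:[] D:[]
After 4 (process(B)): A:[] B:[] C:[] D:[]
After 5 (process(B)): A:[] B:[] C:[] D:[]
After 6 (process(C)): A:[] B:[] C:[] D:[]
After 7 (send(from=A, to=B, msg='ack')): A:[] B:[ack] C:[] D:[]
After 8 (send(from=B, to=D, msg='pong')): A:[] B:[ack] C:[] D:[pong]
After 9 (send(from=B, to=C, msg='tick')): A:[] B:[ack] C:[tick] D:[pong]

tick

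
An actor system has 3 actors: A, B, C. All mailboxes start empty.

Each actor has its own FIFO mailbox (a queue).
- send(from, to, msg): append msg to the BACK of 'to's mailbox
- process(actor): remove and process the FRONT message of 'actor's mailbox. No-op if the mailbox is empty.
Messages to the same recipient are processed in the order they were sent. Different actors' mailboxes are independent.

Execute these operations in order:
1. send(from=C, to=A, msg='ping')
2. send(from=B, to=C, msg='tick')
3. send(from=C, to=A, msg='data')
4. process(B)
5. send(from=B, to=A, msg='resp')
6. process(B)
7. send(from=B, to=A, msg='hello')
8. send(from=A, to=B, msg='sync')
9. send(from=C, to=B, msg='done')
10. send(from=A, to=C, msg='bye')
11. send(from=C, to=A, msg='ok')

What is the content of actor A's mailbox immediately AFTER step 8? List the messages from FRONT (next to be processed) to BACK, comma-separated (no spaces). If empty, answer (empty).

After 1 (send(from=C, to=A, msg='ping')): A:[ping] B:[] C:[]
After 2 (send(from=B, to=C, msg='tick')): A:[ping] B:[] C:[tick]
After 3 (send(from=C, to=A, msg='data')): A:[ping,data] B:[] C:[tick]
After 4 (process(B)): A:[ping,data] B:[] C:[tick]
After 5 (send(from=B, to=A, msg='resp')): A:[ping,data,resp] B:[] C:[tick]
After 6 (process(B)): A:[ping,data,resp] B:[] C:[tick]
After 7 (send(from=B, to=A, msg='hello')): A:[ping,data,resp,hello] B:[] C:[tick]
After 8 (send(from=A, to=B, msg='sync')): A:[ping,data,resp,hello] B:[sync] C:[tick]

ping,data,resp,hello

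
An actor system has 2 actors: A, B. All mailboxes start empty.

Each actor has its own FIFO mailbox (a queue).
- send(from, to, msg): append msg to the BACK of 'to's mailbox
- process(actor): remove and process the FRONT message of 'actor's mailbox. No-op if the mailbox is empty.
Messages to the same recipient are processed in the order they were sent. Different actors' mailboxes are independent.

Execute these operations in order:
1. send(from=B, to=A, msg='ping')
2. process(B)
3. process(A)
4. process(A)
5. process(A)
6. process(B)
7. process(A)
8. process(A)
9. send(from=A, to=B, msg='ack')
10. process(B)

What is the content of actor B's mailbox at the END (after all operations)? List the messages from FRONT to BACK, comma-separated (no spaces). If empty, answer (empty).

After 1 (send(from=B, to=A, msg='ping')): A:[ping] B:[]
After 2 (process(B)): A:[ping] B:[]
After 3 (process(A)): A:[] B:[]
After 4 (process(A)): A:[] B:[]
After 5 (process(A)): A:[] B:[]
After 6 (process(B)): A:[] B:[]
After 7 (process(A)): A:[] B:[]
After 8 (process(A)): A:[] B:[]
After 9 (send(from=A, to=B, msg='ack')): A:[] B:[ack]
After 10 (process(B)): A:[] B:[]

Answer: (empty)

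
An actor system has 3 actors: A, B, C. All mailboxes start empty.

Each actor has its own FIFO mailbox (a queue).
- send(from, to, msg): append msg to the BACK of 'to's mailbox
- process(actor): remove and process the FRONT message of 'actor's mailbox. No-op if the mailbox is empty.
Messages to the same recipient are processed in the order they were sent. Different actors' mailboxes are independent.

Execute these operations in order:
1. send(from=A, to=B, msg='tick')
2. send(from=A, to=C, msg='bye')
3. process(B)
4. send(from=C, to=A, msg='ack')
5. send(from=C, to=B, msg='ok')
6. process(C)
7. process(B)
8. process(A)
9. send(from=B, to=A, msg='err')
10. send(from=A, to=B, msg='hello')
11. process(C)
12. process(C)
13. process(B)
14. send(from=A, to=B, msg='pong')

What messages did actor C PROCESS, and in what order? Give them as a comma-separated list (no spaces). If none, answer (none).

Answer: bye

Derivation:
After 1 (send(from=A, to=B, msg='tick')): A:[] B:[tick] C:[]
After 2 (send(from=A, to=C, msg='bye')): A:[] B:[tick] C:[bye]
After 3 (process(B)): A:[] B:[] C:[bye]
After 4 (send(from=C, to=A, msg='ack')): A:[ack] B:[] C:[bye]
After 5 (send(from=C, to=B, msg='ok')): A:[ack] B:[ok] C:[bye]
After 6 (process(C)): A:[ack] B:[ok] C:[]
After 7 (process(B)): A:[ack] B:[] C:[]
After 8 (process(A)): A:[] B:[] C:[]
After 9 (send(from=B, to=A, msg='err')): A:[err] B:[] C:[]
After 10 (send(from=A, to=B, msg='hello')): A:[err] B:[hello] C:[]
After 11 (process(C)): A:[err] B:[hello] C:[]
After 12 (process(C)): A:[err] B:[hello] C:[]
After 13 (process(B)): A:[err] B:[] C:[]
After 14 (send(from=A, to=B, msg='pong')): A:[err] B:[pong] C:[]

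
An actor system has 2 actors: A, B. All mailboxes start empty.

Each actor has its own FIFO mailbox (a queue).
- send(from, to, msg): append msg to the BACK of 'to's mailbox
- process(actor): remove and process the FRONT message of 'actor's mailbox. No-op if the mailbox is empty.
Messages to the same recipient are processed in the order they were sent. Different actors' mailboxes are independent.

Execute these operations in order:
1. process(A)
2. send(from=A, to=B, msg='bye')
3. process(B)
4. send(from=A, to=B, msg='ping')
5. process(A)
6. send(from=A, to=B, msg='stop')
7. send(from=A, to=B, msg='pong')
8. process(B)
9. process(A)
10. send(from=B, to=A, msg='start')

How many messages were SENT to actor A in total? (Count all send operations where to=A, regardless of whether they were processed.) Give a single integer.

Answer: 1

Derivation:
After 1 (process(A)): A:[] B:[]
After 2 (send(from=A, to=B, msg='bye')): A:[] B:[bye]
After 3 (process(B)): A:[] B:[]
After 4 (send(from=A, to=B, msg='ping')): A:[] B:[ping]
After 5 (process(A)): A:[] B:[ping]
After 6 (send(from=A, to=B, msg='stop')): A:[] B:[ping,stop]
After 7 (send(from=A, to=B, msg='pong')): A:[] B:[ping,stop,pong]
After 8 (process(B)): A:[] B:[stop,pong]
After 9 (process(A)): A:[] B:[stop,pong]
After 10 (send(from=B, to=A, msg='start')): A:[start] B:[stop,pong]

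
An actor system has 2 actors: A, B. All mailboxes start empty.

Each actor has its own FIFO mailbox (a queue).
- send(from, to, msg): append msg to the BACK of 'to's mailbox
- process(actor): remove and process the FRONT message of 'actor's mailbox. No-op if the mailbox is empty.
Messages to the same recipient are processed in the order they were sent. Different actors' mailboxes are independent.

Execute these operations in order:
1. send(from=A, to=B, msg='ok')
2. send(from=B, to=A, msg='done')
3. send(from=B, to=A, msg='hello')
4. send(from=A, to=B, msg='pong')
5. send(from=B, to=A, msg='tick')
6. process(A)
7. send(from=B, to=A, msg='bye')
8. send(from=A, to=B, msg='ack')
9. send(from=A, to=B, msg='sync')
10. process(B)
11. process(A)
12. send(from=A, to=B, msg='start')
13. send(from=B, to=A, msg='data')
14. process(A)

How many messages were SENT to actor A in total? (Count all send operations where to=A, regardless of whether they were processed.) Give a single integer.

Answer: 5

Derivation:
After 1 (send(from=A, to=B, msg='ok')): A:[] B:[ok]
After 2 (send(from=B, to=A, msg='done')): A:[done] B:[ok]
After 3 (send(from=B, to=A, msg='hello')): A:[done,hello] B:[ok]
After 4 (send(from=A, to=B, msg='pong')): A:[done,hello] B:[ok,pong]
After 5 (send(from=B, to=A, msg='tick')): A:[done,hello,tick] B:[ok,pong]
After 6 (process(A)): A:[hello,tick] B:[ok,pong]
After 7 (send(from=B, to=A, msg='bye')): A:[hello,tick,bye] B:[ok,pong]
After 8 (send(from=A, to=B, msg='ack')): A:[hello,tick,bye] B:[ok,pong,ack]
After 9 (send(from=A, to=B, msg='sync')): A:[hello,tick,bye] B:[ok,pong,ack,sync]
After 10 (process(B)): A:[hello,tick,bye] B:[pong,ack,sync]
After 11 (process(A)): A:[tick,bye] B:[pong,ack,sync]
After 12 (send(from=A, to=B, msg='start')): A:[tick,bye] B:[pong,ack,sync,start]
After 13 (send(from=B, to=A, msg='data')): A:[tick,bye,data] B:[pong,ack,sync,start]
After 14 (process(A)): A:[bye,data] B:[pong,ack,sync,start]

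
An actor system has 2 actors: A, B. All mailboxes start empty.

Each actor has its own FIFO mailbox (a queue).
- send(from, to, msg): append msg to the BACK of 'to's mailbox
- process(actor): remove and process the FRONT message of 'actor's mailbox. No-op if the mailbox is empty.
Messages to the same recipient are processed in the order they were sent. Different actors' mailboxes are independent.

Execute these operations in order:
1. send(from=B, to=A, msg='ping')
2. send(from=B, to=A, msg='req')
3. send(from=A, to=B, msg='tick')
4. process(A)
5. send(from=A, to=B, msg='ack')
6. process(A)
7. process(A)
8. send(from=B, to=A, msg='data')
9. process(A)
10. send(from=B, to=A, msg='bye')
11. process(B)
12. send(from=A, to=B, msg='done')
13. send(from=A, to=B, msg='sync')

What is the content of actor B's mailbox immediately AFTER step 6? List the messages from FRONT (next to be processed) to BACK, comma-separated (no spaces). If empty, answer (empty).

After 1 (send(from=B, to=A, msg='ping')): A:[ping] B:[]
After 2 (send(from=B, to=A, msg='req')): A:[ping,req] B:[]
After 3 (send(from=A, to=B, msg='tick')): A:[ping,req] B:[tick]
After 4 (process(A)): A:[req] B:[tick]
After 5 (send(from=A, to=B, msg='ack')): A:[req] B:[tick,ack]
After 6 (process(A)): A:[] B:[tick,ack]

tick,ack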